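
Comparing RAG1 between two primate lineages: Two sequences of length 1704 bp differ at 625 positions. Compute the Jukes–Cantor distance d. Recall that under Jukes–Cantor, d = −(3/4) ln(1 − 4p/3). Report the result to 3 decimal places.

p = 625/1704 ≈ 0.366784.
d = −(3/4) ln(1 − 4p/3) = −0.75 ln(1 − 0.489045) = −0.75 ln(0.510955)
  = −0.75 × (-0.671474) = 0.503606 substitutions/site.

0.504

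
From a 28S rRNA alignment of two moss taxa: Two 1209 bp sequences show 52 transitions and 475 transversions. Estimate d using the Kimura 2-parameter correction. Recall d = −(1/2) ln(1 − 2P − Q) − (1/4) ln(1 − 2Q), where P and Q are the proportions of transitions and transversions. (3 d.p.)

P = 52/1209 ≈ 0.043011 and Q = 475/1209 ≈ 0.392887.
Under the Kimura two-parameter model, d = −½ ln(1 − 2P − Q) − ¼ ln(1 − 2Q).
1 − 2P − Q = 0.521091, giving −½ ln(0.521091) = 0.325915.
1 − 2Q = 0.214226, giving −¼ ln(0.214226) = 0.385181.
d = 0.325915 + 0.385181 = 0.711096.

0.711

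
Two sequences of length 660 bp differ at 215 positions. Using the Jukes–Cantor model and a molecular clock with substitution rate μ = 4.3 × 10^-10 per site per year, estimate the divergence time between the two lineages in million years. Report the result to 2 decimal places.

496.89

p = 215/660 ≈ 0.325758.
d = −(3/4) ln(1 − 4p/3) = −0.75 ln(1 − 0.434344) = −0.75 ln(0.565656)
  = −0.75 × (-0.569769) = 0.427327 substitutions/site.
Under a molecular clock d = 2μt, so t = d/(2μ) = 0.427327 / (2 × 4.3 × 10^-10) = 496.89 million years.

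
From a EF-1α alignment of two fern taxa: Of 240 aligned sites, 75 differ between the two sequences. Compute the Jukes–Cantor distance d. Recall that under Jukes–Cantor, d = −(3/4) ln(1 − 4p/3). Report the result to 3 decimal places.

0.404

p = 75/240 = 0.3125.
d = −(3/4) ln(1 − 4p/3) = −0.75 ln(1 − 0.416667) = −0.75 ln(0.583333)
  = −0.75 × (-0.538997) = 0.404248 substitutions/site.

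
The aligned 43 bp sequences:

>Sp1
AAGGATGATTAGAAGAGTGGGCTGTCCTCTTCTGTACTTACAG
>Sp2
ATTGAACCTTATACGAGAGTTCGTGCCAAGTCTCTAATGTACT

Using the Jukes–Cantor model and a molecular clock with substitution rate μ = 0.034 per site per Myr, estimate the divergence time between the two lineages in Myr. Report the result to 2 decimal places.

The sequences differ at 23 of 43 sites, so p = 23/43 ≈ 0.534884.
d = −(3/4) ln(1 − 4p/3) = −0.75 ln(1 − 0.713179) = −0.75 ln(0.286821)
  = −0.75 × (-1.248897) = 0.936673 substitutions/site.
Under a molecular clock d = 2μt, so t = d/(2μ) = 0.936673 / (2 × 0.034) = 13.77 Myr.

13.77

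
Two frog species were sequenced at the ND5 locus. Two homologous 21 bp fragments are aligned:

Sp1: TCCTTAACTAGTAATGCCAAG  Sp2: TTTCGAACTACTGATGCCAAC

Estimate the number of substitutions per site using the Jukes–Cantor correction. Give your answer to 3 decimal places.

0.441

The sequences differ at 7 of 21 sites (2, 3, 4, 5, 11, 13, 21), so p = 7/21 ≈ 0.333333.
d = −(3/4) ln(1 − 4p/3) = −0.75 ln(1 − 0.444444) = −0.75 ln(0.555556)
  = −0.75 × (-0.587786) = 0.440840 substitutions/site.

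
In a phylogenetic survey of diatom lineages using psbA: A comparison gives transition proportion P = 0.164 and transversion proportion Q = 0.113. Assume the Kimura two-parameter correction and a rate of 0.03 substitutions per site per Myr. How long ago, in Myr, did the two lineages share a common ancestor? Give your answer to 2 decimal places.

5.91

Under the Kimura two-parameter model, d = −½ ln(1 − 2P − Q) − ¼ ln(1 − 2Q).
1 − 2P − Q = 0.559, giving −½ ln(0.559) = 0.290803.
1 − 2Q = 0.774, giving −¼ ln(0.774) = 0.064046.
d = 0.290803 + 0.064046 = 0.354849.
Under a molecular clock d = 2μt, so t = d/(2μ) = 0.354849 / (2 × 0.03) = 5.91 Myr.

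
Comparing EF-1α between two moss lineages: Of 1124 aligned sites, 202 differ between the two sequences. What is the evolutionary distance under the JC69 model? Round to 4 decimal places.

0.2055

p = 202/1124 ≈ 0.179715.
d = −(3/4) ln(1 − 4p/3) = −0.75 ln(1 − 0.23962) = −0.75 ln(0.76038)
  = −0.75 × (-0.273937) = 0.205453 substitutions/site.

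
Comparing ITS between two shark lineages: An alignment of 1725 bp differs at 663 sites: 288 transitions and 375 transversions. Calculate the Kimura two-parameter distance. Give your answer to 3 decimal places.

0.543

P = 288/1725 ≈ 0.166957 and Q = 375/1725 ≈ 0.217391.
Under the Kimura two-parameter model, d = −½ ln(1 − 2P − Q) − ¼ ln(1 − 2Q).
1 − 2P − Q = 0.448695, giving −½ ln(0.448695) = 0.400706.
1 − 2Q = 0.565218, giving −¼ ln(0.565218) = 0.142636.
d = 0.400706 + 0.142636 = 0.543342.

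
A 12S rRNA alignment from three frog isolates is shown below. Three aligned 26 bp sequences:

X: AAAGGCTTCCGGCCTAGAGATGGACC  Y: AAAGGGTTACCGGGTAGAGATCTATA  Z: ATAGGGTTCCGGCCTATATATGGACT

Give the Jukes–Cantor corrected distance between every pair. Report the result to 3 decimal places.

d(X,Y) = 0.464, d(X,Z) = 0.222, d(Y,Z) = 0.623

X–Y: 9/26 sites differ → p ≈ 0.346154, d = −0.75 ln(1 − 0.461539) = 0.464280 ≈ 0.464.
X–Z: 5/26 sites differ → p ≈ 0.192308, d = −0.75 ln(1 − 0.256411) = 0.222200 ≈ 0.222.
Y–Z: 11/26 sites differ → p ≈ 0.423077, d = −0.75 ln(1 − 0.564103) = 0.622762 ≈ 0.623.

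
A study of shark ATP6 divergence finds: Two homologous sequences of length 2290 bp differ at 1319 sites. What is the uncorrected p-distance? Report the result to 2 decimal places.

0.58

p = 1319/2290 = 0.575982… ≈ 0.58 (to 2 d.p.).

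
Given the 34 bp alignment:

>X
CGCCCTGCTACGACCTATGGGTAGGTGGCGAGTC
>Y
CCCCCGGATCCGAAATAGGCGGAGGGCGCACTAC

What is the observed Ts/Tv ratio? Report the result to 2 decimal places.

Transitions are A↔G and C↔T; transversions are all other mismatches.
Transitions: 1. Transversions: 14.
R = 1/14 = 0.071428… ≈ 0.07 (to 2 d.p.).

0.07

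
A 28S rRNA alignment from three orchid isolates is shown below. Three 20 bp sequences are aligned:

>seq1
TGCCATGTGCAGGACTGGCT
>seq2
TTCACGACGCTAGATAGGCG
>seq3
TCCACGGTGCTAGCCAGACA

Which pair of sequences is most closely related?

seq1–seq2: 11/20 differ, p = 0.550, d = 0.991.
seq1–seq3: 10/20 differ, p = 0.500, d = 0.824.
seq2–seq3: 7/20 differ, p = 0.350, d = 0.471.
The smallest distance is between seq2 and seq3.

seq2 and seq3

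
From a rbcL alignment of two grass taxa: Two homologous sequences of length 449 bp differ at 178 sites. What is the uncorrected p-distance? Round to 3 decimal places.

p = 178/449 = 0.396436… ≈ 0.396 (to 3 d.p.).

0.396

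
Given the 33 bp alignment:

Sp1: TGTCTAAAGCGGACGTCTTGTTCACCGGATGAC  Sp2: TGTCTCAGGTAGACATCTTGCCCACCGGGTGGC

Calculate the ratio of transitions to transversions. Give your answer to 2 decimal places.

Transitions are A↔G and C↔T; transversions are all other mismatches.
Transitions: 8. Transversions: 1.
R = 8/1 = 8.00.

8.00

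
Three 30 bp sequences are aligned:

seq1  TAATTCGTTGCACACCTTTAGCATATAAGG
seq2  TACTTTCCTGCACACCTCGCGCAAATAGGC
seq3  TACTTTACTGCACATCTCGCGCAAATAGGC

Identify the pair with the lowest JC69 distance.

seq1–seq2: 10/30 differ, p = 0.333, d = 0.441.
seq1–seq3: 11/30 differ, p = 0.367, d = 0.503.
seq2–seq3: 2/30 differ, p = 0.067, d = 0.070.
The smallest distance is between seq2 and seq3.

seq2 and seq3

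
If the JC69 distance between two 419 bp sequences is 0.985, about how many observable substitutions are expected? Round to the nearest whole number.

230

Invert JC69: p = (3/4)(1 − e^(−4d/3)) = 0.75 × (1 − e^(-1.313333)) = 0.75 × (1 − 0.268922) = 0.548309.
Expected differing sites = pL ≈ 0.548309 × 419 = 229.741471 ≈ 230.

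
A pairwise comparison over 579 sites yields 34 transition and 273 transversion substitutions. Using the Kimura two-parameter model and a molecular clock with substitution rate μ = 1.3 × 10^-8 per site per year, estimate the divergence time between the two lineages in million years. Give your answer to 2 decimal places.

44.64

P = 34/579 ≈ 0.058722 and Q = 273/579 ≈ 0.471503.
Under the Kimura two-parameter model, d = −½ ln(1 − 2P − Q) − ¼ ln(1 − 2Q).
1 − 2P − Q = 0.411053, giving −½ ln(0.411053) = 0.444517.
1 − 2Q = 0.056994, giving −¼ ln(0.056994) = 0.716202.
d = 0.444517 + 0.716202 = 1.160719.
Under a molecular clock d = 2μt, so t = d/(2μ) = 1.160719 / (2 × 1.3 × 10^-8) = 44.64 million years.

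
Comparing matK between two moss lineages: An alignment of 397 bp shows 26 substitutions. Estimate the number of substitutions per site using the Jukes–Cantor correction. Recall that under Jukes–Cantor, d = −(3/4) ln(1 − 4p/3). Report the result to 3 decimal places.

0.069

p = 26/397 ≈ 0.065491.
d = −(3/4) ln(1 − 4p/3) = −0.75 ln(1 − 0.087321) = −0.75 ln(0.912679)
  = −0.75 × (-0.091371) = 0.068528 substitutions/site.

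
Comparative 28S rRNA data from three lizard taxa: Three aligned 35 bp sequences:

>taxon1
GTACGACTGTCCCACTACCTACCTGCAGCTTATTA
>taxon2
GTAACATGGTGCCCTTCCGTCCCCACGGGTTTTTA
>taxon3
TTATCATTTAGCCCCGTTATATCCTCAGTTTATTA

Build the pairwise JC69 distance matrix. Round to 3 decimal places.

d(taxon1,taxon2) = 0.635, d(taxon1,taxon3) = 0.705, d(taxon2,taxon3) = 0.705

taxon1–taxon2: 15/35 sites differ → p ≈ 0.428571, d = −0.75 ln(1 − 0.571428) = 0.635472 ≈ 0.635.
taxon1–taxon3: 16/35 sites differ → p ≈ 0.457143, d = −0.75 ln(1 − 0.609524) = 0.705292 ≈ 0.705.
taxon2–taxon3: 16/35 sites differ → p ≈ 0.457143, d = −0.75 ln(1 − 0.609524) = 0.705292 ≈ 0.705.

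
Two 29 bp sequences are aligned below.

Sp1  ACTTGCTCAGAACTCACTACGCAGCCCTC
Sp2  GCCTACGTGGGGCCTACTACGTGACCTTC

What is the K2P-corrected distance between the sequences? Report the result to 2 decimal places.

Of 29 sites, 13 differences are transitions and 1 are transversions, so P = 13/29 ≈ 0.448276 and Q = 1/29 ≈ 0.034483.
Under the Kimura two-parameter model, d = −½ ln(1 − 2P − Q) − ¼ ln(1 − 2Q).
1 − 2P − Q = 0.068965, giving −½ ln(0.068965) = 1.337078.
1 − 2Q = 0.931034, giving −¼ ln(0.931034) = 0.017865.
d = 1.337078 + 0.017865 = 1.354943.

1.35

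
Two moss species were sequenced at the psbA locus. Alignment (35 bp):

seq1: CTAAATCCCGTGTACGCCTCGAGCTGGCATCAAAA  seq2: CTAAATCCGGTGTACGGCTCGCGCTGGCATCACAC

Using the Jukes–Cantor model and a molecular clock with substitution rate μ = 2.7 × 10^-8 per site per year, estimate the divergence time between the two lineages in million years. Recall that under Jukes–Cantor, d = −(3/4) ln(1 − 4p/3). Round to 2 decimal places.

The sequences differ at 5 of 35 sites (9, 17, 22, 33, 35), so p = 5/35 ≈ 0.142857.
d = −(3/4) ln(1 − 4p/3) = −0.75 ln(1 − 0.190476) = −0.75 ln(0.809524)
  = −0.75 × (-0.211309) = 0.158482 substitutions/site.
Under a molecular clock d = 2μt, so t = d/(2μ) = 0.158482 / (2 × 2.7 × 10^-8) = 2.93 million years.

2.93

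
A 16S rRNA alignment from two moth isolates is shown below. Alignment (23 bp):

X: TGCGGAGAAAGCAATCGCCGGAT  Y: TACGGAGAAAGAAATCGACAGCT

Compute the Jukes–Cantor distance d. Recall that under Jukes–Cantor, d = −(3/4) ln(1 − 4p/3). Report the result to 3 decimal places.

0.257

The sequences differ at 5 of 23 sites (2, 12, 18, 20, 22), so p = 5/23 ≈ 0.217391.
d = −(3/4) ln(1 − 4p/3) = −0.75 ln(1 − 0.289855) = −0.75 ln(0.710145)
  = −0.75 × (-0.342286) = 0.256715 substitutions/site.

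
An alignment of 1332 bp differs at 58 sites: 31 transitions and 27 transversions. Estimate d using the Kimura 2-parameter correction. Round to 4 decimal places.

P = 31/1332 ≈ 0.023273 and Q = 27/1332 ≈ 0.02027.
Under the Kimura two-parameter model, d = −½ ln(1 − 2P − Q) − ¼ ln(1 − 2Q).
1 − 2P − Q = 0.933184, giving −½ ln(0.933184) = 0.034576.
1 − 2Q = 0.95946, giving −¼ ln(0.95946) = 0.010346.
d = 0.034576 + 0.010346 = 0.044922.

0.0449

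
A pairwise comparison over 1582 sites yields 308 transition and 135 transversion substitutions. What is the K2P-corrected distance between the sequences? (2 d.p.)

P = 308/1582 ≈ 0.19469 and Q = 135/1582 ≈ 0.085335.
Under the Kimura two-parameter model, d = −½ ln(1 − 2P − Q) − ¼ ln(1 − 2Q).
1 − 2P − Q = 0.525285, giving −½ ln(0.525285) = 0.321907.
1 − 2Q = 0.82933, giving −¼ ln(0.82933) = 0.046784.
d = 0.321907 + 0.046784 = 0.368691.

0.37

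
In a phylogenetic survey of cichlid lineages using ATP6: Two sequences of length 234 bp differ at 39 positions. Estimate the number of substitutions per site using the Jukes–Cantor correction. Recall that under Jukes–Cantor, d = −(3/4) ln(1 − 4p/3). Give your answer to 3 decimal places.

p = 39/234 ≈ 0.166667.
d = −(3/4) ln(1 − 4p/3) = −0.75 ln(1 − 0.222223) = −0.75 ln(0.777777)
  = −0.75 × (-0.251315) = 0.188486 substitutions/site.

0.188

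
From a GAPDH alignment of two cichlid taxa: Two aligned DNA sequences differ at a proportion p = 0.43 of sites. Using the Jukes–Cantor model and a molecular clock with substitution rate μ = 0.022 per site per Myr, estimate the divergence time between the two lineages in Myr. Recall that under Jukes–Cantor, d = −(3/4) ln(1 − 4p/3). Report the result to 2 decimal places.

d = −(3/4) ln(1 − 4p/3) = −0.75 ln(1 − 0.573333) = −0.75 ln(0.426667)
  = −0.75 × (-0.851751) = 0.638813 substitutions/site.
Under a molecular clock d = 2μt, so t = d/(2μ) = 0.638813 / (2 × 0.022) = 14.52 Myr.

14.52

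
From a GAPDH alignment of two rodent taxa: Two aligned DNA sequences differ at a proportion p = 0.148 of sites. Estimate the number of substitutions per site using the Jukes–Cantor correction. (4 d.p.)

0.1649

d = −(3/4) ln(1 − 4p/3) = −0.75 ln(1 − 0.197333) = −0.75 ln(0.802667)
  = −0.75 × (-0.219815) = 0.164861 substitutions/site.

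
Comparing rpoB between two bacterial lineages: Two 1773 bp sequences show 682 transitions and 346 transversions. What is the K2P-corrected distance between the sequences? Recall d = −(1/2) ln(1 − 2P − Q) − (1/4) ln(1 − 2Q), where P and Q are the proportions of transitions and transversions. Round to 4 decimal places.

1.7923

P = 682/1773 ≈ 0.384659 and Q = 346/1773 ≈ 0.195149.
Under the Kimura two-parameter model, d = −½ ln(1 − 2P − Q) − ¼ ln(1 − 2Q).
1 − 2P − Q = 0.035533, giving −½ ln(0.035533) = 1.668647.
1 − 2Q = 0.609702, giving −¼ ln(0.609702) = 0.123696.
d = 1.668647 + 0.123696 = 1.792343.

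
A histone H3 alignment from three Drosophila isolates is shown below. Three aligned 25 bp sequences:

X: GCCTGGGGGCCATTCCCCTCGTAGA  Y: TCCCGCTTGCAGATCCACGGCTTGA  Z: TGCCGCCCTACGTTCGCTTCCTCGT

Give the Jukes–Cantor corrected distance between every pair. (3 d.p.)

X–Y: 13/25 sites differ → p = 0.52, d = −0.75 ln(1 − 0.693333) = 0.886495 ≈ 0.886.
X–Z: 14/25 sites differ → p = 0.56, d = −0.75 ln(1 − 0.746667) = 1.029788 ≈ 1.030.
Y–Z: 14/25 sites differ → p = 0.56, d = −0.75 ln(1 − 0.746667) = 1.029788 ≈ 1.030.

d(X,Y) = 0.886, d(X,Z) = 1.030, d(Y,Z) = 1.030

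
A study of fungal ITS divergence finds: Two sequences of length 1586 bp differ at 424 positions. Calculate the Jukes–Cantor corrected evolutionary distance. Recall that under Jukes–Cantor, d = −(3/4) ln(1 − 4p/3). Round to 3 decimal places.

p = 424/1586 ≈ 0.267339.
d = −(3/4) ln(1 − 4p/3) = −0.75 ln(1 − 0.356452) = −0.75 ln(0.643548)
  = −0.75 × (-0.440759) = 0.330569 substitutions/site.

0.331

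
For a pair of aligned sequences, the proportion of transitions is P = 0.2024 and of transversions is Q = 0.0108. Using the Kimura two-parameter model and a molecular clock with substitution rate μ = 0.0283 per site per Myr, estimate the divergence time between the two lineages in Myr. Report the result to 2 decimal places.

4.84

Under the Kimura two-parameter model, d = −½ ln(1 − 2P − Q) − ¼ ln(1 − 2Q).
1 − 2P − Q = 0.5844, giving −½ ln(0.5844) = 0.268585.
1 − 2Q = 0.9784, giving −¼ ln(0.9784) = 0.005459.
d = 0.268585 + 0.005459 = 0.274044.
Under a molecular clock d = 2μt, so t = d/(2μ) = 0.274044 / (2 × 0.0283) = 4.84 Myr.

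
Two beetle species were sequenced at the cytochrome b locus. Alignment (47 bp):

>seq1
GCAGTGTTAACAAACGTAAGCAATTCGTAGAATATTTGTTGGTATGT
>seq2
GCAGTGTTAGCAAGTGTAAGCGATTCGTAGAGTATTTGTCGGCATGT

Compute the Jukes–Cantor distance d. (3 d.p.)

0.166

The sequences differ at 7 of 47 sites (10, 14, 15, 22, 32, 40, 43), so p = 7/47 ≈ 0.148936.
d = −(3/4) ln(1 − 4p/3) = −0.75 ln(1 − 0.198581) = −0.75 ln(0.801419)
  = −0.75 × (-0.221371) = 0.166028 substitutions/site.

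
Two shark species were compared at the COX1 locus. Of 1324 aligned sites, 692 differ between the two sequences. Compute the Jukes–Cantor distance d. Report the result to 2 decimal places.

p = 692/1324 ≈ 0.522659.
d = −(3/4) ln(1 − 4p/3) = −0.75 ln(1 − 0.696879) = −0.75 ln(0.303121)
  = −0.75 × (-1.193623) = 0.895217 substitutions/site.

0.90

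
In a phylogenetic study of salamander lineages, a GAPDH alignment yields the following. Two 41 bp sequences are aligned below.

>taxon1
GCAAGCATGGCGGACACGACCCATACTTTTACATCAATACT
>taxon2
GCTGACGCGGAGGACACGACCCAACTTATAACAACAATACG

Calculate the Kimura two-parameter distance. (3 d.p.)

Of 41 sites, 5 differences are transitions and 8 are transversions, so P = 5/41 ≈ 0.121951 and Q = 8/41 ≈ 0.195122.
Under the Kimura two-parameter model, d = −½ ln(1 − 2P − Q) − ¼ ln(1 − 2Q).
1 − 2P − Q = 0.560976, giving −½ ln(0.560976) = 0.289039.
1 − 2Q = 0.609756, giving −¼ ln(0.609756) = 0.123674.
d = 0.289039 + 0.123674 = 0.412713.

0.413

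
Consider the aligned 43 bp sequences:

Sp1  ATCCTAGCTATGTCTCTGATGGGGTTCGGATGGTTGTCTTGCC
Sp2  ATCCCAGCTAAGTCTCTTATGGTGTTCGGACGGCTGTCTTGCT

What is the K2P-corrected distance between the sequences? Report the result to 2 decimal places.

0.19

Of 43 sites, 4 differences are transitions and 3 are transversions, so P = 4/43 ≈ 0.093023 and Q = 3/43 ≈ 0.069767.
Under the Kimura two-parameter model, d = −½ ln(1 − 2P − Q) − ¼ ln(1 − 2Q).
1 − 2P − Q = 0.744187, giving −½ ln(0.744187) = 0.147731.
1 − 2Q = 0.860466, giving −¼ ln(0.860466) = 0.037570.
d = 0.147731 + 0.037570 = 0.185301.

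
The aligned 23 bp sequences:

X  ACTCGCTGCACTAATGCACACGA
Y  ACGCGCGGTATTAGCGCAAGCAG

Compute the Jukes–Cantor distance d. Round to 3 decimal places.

The sequences differ at 10 of 23 sites (3, 7, 9, 11, 14, 15, 19, 20, 22, 23), so p = 10/23 ≈ 0.434783.
d = −(3/4) ln(1 − 4p/3) = −0.75 ln(1 − 0.579711) = −0.75 ln(0.420289)
  = −0.75 × (-0.866813) = 0.650110 substitutions/site.

0.650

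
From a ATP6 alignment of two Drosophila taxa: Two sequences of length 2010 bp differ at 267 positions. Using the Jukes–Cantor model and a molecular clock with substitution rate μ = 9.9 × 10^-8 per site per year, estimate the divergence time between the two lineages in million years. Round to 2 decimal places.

p = 267/2010 ≈ 0.132836.
d = −(3/4) ln(1 − 4p/3) = −0.75 ln(1 − 0.177115) = −0.75 ln(0.822885)
  = −0.75 × (-0.194939) = 0.146204 substitutions/site.
Under a molecular clock d = 2μt, so t = d/(2μ) = 0.146204 / (2 × 9.9 × 10^-8) = 0.74 million years.

0.74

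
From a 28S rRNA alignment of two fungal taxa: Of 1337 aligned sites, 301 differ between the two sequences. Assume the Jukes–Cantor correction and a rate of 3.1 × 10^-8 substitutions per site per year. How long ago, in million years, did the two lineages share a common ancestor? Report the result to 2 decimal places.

p = 301/1337 ≈ 0.225131.
d = −(3/4) ln(1 − 4p/3) = −0.75 ln(1 − 0.300175) = −0.75 ln(0.699825)
  = −0.75 × (-0.356925) = 0.267694 substitutions/site.
Under a molecular clock d = 2μt, so t = d/(2μ) = 0.267694 / (2 × 3.1 × 10^-8) = 4.32 million years.

4.32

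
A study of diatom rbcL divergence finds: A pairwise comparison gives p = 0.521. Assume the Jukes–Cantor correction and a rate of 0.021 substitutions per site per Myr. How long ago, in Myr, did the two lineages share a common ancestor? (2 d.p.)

d = −(3/4) ln(1 − 4p/3) = −0.75 ln(1 − 0.694667) = −0.75 ln(0.305333)
  = −0.75 × (-1.186352) = 0.889764 substitutions/site.
Under a molecular clock d = 2μt, so t = d/(2μ) = 0.889764 / (2 × 0.021) = 21.18 Myr.

21.18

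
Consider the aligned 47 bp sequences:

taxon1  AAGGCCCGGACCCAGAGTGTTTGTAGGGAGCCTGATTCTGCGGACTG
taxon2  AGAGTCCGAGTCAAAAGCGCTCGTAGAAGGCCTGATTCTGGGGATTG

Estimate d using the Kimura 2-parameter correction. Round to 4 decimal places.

0.5307

Of 47 sites, 14 differences are transitions and 2 are transversions, so P = 14/47 ≈ 0.297872 and Q = 2/47 ≈ 0.042553.
Under the Kimura two-parameter model, d = −½ ln(1 − 2P − Q) − ¼ ln(1 − 2Q).
1 − 2P − Q = 0.361703, giving −½ ln(0.361703) = 0.508466.
1 − 2Q = 0.914894, giving −¼ ln(0.914894) = 0.022237.
d = 0.508466 + 0.022237 = 0.530703.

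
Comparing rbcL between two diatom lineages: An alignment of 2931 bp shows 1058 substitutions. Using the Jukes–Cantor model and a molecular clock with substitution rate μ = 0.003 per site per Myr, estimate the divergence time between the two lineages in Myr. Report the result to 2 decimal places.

p = 1058/2931 ≈ 0.360969.
d = −(3/4) ln(1 − 4p/3) = −0.75 ln(1 − 0.481292) = −0.75 ln(0.518708)
  = −0.75 × (-0.656414) = 0.492311 substitutions/site.
Under a molecular clock d = 2μt, so t = d/(2μ) = 0.492311 / (2 × 0.003) = 82.05 Myr.

82.05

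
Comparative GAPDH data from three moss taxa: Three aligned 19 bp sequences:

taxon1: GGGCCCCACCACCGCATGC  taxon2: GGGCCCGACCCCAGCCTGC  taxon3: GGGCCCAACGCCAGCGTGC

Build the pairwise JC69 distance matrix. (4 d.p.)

taxon1–taxon2: 4/19 sites differ → p ≈ 0.210526, d = −0.75 ln(1 − 0.280701) = 0.247109 ≈ 0.2471.
taxon1–taxon3: 5/19 sites differ → p ≈ 0.263158, d = −0.75 ln(1 − 0.350877) = 0.324100 ≈ 0.3241.
taxon2–taxon3: 3/19 sites differ → p ≈ 0.157895, d = −0.75 ln(1 − 0.210527) = 0.177292 ≈ 0.1773.

d(taxon1,taxon2) = 0.2471, d(taxon1,taxon3) = 0.3241, d(taxon2,taxon3) = 0.1773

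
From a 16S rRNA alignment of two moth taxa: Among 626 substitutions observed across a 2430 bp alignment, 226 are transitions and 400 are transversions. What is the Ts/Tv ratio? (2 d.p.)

R = 226/400 = 0.565 ≈ 0.57 (to 2 d.p.).

0.57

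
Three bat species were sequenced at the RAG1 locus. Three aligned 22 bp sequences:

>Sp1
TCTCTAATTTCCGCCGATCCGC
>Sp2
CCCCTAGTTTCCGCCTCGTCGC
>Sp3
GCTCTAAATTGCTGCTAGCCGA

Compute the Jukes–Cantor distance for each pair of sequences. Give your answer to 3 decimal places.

Sp1–Sp2: 7/22 sites differ → p ≈ 0.318182, d = −0.75 ln(1 − 0.424243) = 0.414052 ≈ 0.414.
Sp1–Sp3: 8/22 sites differ → p ≈ 0.363636, d = −0.75 ln(1 − 0.484848) = 0.497470 ≈ 0.497.
Sp2–Sp3: 10/22 sites differ → p ≈ 0.454545, d = −0.75 ln(1 − 0.60606) = 0.698667 ≈ 0.699.

d(Sp1,Sp2) = 0.414, d(Sp1,Sp3) = 0.497, d(Sp2,Sp3) = 0.699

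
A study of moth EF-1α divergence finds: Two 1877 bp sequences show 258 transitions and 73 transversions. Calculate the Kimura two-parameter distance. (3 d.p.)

0.209

P = 258/1877 ≈ 0.137453 and Q = 73/1877 ≈ 0.038892.
Under the Kimura two-parameter model, d = −½ ln(1 − 2P − Q) − ¼ ln(1 − 2Q).
1 − 2P − Q = 0.686202, giving −½ ln(0.686202) = 0.188292.
1 − 2Q = 0.922216, giving −¼ ln(0.922216) = 0.020244.
d = 0.188292 + 0.020244 = 0.208536.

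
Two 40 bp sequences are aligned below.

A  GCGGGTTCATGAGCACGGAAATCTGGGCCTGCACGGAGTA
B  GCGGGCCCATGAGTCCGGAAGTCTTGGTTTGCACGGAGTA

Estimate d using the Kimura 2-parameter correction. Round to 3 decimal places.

0.242

Of 40 sites, 6 differences are transitions and 2 are transversions, so P = 6/40 = 0.15 and Q = 2/40 = 0.05.
Under the Kimura two-parameter model, d = −½ ln(1 − 2P − Q) − ¼ ln(1 − 2Q).
1 − 2P − Q = 0.65, giving −½ ln(0.65) = 0.215391.
1 − 2Q = 0.9, giving −¼ ln(0.9) = 0.026340.
d = 0.215391 + 0.026340 = 0.241731.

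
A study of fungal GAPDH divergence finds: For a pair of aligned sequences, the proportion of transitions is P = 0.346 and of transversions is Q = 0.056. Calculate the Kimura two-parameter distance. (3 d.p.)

0.719

Under the Kimura two-parameter model, d = −½ ln(1 − 2P − Q) − ¼ ln(1 − 2Q).
1 − 2P − Q = 0.252, giving −½ ln(0.252) = 0.689163.
1 − 2Q = 0.888, giving −¼ ln(0.888) = 0.029696.
d = 0.689163 + 0.029696 = 0.718859.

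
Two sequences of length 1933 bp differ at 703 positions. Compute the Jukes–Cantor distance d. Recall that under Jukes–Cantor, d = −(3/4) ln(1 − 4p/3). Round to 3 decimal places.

0.498

p = 703/1933 ≈ 0.363683.
d = −(3/4) ln(1 − 4p/3) = −0.75 ln(1 − 0.484911) = −0.75 ln(0.515089)
  = −0.75 × (-0.663416) = 0.497562 substitutions/site.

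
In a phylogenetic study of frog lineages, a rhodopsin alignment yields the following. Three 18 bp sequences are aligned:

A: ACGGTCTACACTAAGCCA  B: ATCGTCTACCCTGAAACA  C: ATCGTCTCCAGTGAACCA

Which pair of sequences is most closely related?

A–B: 6/18 differ, p = 0.333, d = 0.441.
A–C: 6/18 differ, p = 0.333, d = 0.441.
B–C: 4/18 differ, p = 0.222, d = 0.264.
The smallest distance is between B and C.

B and C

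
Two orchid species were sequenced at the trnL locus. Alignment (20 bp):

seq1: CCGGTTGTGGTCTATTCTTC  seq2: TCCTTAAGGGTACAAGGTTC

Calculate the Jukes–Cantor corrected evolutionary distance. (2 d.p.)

0.99

The sequences differ at 11 of 20 sites, so p = 11/20 = 0.55.
d = −(3/4) ln(1 − 4p/3) = −0.75 ln(1 − 0.733333) = −0.75 ln(0.266667)
  = −0.75 × (-1.321755) = 0.991316 substitutions/site.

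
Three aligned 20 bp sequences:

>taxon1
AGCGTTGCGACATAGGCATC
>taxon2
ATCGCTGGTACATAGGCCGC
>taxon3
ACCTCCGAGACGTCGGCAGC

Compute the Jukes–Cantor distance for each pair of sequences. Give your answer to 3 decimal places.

d(taxon1,taxon2) = 0.383, d(taxon1,taxon3) = 0.572, d(taxon2,taxon3) = 0.572

taxon1–taxon2: 6/20 sites differ → p = 0.3, d = −0.75 ln(1 − 0.4) = 0.383119 ≈ 0.383.
taxon1–taxon3: 8/20 sites differ → p = 0.4, d = −0.75 ln(1 − 0.533333) = 0.571605 ≈ 0.572.
taxon2–taxon3: 8/20 sites differ → p = 0.4, d = −0.75 ln(1 − 0.533333) = 0.571605 ≈ 0.572.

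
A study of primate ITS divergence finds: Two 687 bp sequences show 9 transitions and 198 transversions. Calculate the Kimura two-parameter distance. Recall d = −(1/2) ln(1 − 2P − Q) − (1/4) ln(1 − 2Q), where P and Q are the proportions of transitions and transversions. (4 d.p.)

0.4035

P = 9/687 ≈ 0.0131 and Q = 198/687 ≈ 0.28821.
Under the Kimura two-parameter model, d = −½ ln(1 − 2P − Q) − ¼ ln(1 − 2Q).
1 − 2P − Q = 0.68559, giving −½ ln(0.68559) = 0.188738.
1 − 2Q = 0.42358, giving −¼ ln(0.42358) = 0.214753.
d = 0.188738 + 0.214753 = 0.403491.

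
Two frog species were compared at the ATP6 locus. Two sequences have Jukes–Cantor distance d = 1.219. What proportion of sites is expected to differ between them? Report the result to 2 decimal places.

p = (3/4)(1 − e^(−4d/3)) = 0.75 × (1 − e^(-1.625333)) = 0.75 × (1 − 0.196846) = 0.602366.

0.60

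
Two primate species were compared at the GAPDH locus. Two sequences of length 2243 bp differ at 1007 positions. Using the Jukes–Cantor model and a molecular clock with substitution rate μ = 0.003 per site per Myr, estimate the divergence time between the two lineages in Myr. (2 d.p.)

p = 1007/2243 ≈ 0.448952.
d = −(3/4) ln(1 − 4p/3) = −0.75 ln(1 − 0.598603) = −0.75 ln(0.401397)
  = −0.75 × (-0.912804) = 0.684603 substitutions/site.
Under a molecular clock d = 2μt, so t = d/(2μ) = 0.684603 / (2 × 0.003) = 114.10 Myr.

114.10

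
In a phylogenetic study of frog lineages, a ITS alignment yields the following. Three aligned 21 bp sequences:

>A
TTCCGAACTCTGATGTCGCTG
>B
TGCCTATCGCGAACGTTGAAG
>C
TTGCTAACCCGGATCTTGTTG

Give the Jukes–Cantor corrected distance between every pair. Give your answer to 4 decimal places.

A–B: 10/21 sites differ → p ≈ 0.47619, d = −0.75 ln(1 − 0.63492) = 0.755729 ≈ 0.7557.
A–C: 7/21 sites differ → p ≈ 0.333333, d = −0.75 ln(1 − 0.444444) = 0.440839 ≈ 0.4408.
B–C: 9/21 sites differ → p ≈ 0.428571, d = −0.75 ln(1 − 0.571428) = 0.635472 ≈ 0.6355.

d(A,B) = 0.7557, d(A,C) = 0.4408, d(B,C) = 0.6355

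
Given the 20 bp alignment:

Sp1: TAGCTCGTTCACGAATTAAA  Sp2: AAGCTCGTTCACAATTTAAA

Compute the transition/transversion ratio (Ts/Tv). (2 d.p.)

0.50

Transitions are A↔G and C↔T; transversions are all other mismatches.
Transitions: 1. Transversions: 2.
R = 1/2 = 0.50.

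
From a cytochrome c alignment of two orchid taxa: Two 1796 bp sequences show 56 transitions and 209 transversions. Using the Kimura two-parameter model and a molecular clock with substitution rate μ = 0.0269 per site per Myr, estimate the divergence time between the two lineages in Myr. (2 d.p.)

P = 56/1796 ≈ 0.03118 and Q = 209/1796 ≈ 0.11637.
Under the Kimura two-parameter model, d = −½ ln(1 − 2P − Q) − ¼ ln(1 − 2Q).
1 − 2P − Q = 0.82127, giving −½ ln(0.82127) = 0.098452.
1 − 2Q = 0.76726, giving −¼ ln(0.76726) = 0.066232.
d = 0.098452 + 0.066232 = 0.164684.
Under a molecular clock d = 2μt, so t = d/(2μ) = 0.164684 / (2 × 0.0269) = 3.06 Myr.

3.06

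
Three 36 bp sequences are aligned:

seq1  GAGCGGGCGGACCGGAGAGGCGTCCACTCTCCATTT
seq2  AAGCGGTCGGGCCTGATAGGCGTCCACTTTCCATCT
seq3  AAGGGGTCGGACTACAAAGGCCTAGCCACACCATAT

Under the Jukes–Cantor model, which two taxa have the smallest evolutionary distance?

seq1 and seq2

seq1–seq2: 7/36 differ, p = 0.194, d = 0.225.
seq1–seq3: 14/36 differ, p = 0.389, d = 0.548.
seq2–seq3: 14/36 differ, p = 0.389, d = 0.548.
The smallest distance is between seq1 and seq2.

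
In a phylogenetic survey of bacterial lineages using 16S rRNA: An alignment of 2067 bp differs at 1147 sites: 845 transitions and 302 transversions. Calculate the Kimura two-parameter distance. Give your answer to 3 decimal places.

P = 845/2067 ≈ 0.408805 and Q = 302/2067 ≈ 0.146105.
Under the Kimura two-parameter model, d = −½ ln(1 − 2P − Q) − ¼ ln(1 − 2Q).
1 − 2P − Q = 0.036285, giving −½ ln(0.036285) = 1.658175.
1 − 2Q = 0.70779, giving −¼ ln(0.70779) = 0.086402.
d = 1.658175 + 0.086402 = 1.744577.

1.745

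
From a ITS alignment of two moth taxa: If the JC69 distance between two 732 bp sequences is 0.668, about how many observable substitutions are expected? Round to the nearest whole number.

324

Invert JC69: p = (3/4)(1 − e^(−4d/3)) = 0.75 × (1 − e^(-0.890667)) = 0.75 × (1 − 0.410382) = 0.442214.
Expected differing sites = pL ≈ 0.442214 × 732 = 323.700648 ≈ 324.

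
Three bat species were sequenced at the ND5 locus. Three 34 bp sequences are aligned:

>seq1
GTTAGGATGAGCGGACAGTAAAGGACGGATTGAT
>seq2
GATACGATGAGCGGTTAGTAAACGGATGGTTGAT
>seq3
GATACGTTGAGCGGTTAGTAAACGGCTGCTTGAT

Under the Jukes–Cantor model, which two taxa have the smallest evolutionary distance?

seq1–seq2: 9/34 differ, p = 0.265, d = 0.326.
seq1–seq3: 9/34 differ, p = 0.265, d = 0.326.
seq2–seq3: 3/34 differ, p = 0.088, d = 0.094.
The smallest distance is between seq2 and seq3.

seq2 and seq3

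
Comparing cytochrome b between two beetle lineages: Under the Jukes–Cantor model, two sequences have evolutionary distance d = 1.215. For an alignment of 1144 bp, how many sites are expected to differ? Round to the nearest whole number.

Invert JC69: p = (3/4)(1 − e^(−4d/3)) = 0.75 × (1 − e^(-1.62)) = 0.75 × (1 − 0.197899) = 0.601576.
Expected differing sites = pL ≈ 0.601576 × 1144 = 688.202944 ≈ 688.

688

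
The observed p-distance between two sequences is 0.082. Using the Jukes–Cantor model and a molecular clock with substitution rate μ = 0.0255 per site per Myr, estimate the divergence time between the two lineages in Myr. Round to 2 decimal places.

d = −(3/4) ln(1 − 4p/3) = −0.75 ln(1 − 0.109333) = −0.75 ln(0.890667)
  = −0.75 × (-0.115785) = 0.086839 substitutions/site.
Under a molecular clock d = 2μt, so t = d/(2μ) = 0.086839 / (2 × 0.0255) = 1.70 Myr.

1.70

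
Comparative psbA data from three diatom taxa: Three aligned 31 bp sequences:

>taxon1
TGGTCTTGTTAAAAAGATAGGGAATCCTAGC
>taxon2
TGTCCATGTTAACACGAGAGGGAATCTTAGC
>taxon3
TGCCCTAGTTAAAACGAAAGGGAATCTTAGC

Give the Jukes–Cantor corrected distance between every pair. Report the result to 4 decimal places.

taxon1–taxon2: 7/31 sites differ → p ≈ 0.225806, d = −0.75 ln(1 − 0.301075) = 0.268659 ≈ 0.2687.
taxon1–taxon3: 6/31 sites differ → p ≈ 0.193548, d = −0.75 ln(1 − 0.258064) = 0.223869 ≈ 0.2239.
taxon2–taxon3: 5/31 sites differ → p ≈ 0.16129, d = −0.75 ln(1 − 0.215053) = 0.181604 ≈ 0.1816.

d(taxon1,taxon2) = 0.2687, d(taxon1,taxon3) = 0.2239, d(taxon2,taxon3) = 0.1816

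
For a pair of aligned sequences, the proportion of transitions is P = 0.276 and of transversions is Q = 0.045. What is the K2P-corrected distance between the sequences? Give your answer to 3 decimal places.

Under the Kimura two-parameter model, d = −½ ln(1 − 2P − Q) − ¼ ln(1 − 2Q).
1 − 2P − Q = 0.403, giving −½ ln(0.403) = 0.454409.
1 − 2Q = 0.91, giving −¼ ln(0.91) = 0.023578.
d = 0.454409 + 0.023578 = 0.477987.

0.478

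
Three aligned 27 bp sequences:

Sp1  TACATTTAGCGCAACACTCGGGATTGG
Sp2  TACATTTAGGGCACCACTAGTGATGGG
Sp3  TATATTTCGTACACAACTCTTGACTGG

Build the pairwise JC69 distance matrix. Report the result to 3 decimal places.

Sp1–Sp2: 5/27 sites differ → p ≈ 0.185185, d = −0.75 ln(1 − 0.246913) = 0.212681 ≈ 0.213.
Sp1–Sp3: 9/27 sites differ → p ≈ 0.333333, d = −0.75 ln(1 − 0.444444) = 0.440839 ≈ 0.441.
Sp2–Sp3: 9/27 sites differ → p ≈ 0.333333, d = −0.75 ln(1 − 0.444444) = 0.440839 ≈ 0.441.

d(Sp1,Sp2) = 0.213, d(Sp1,Sp3) = 0.441, d(Sp2,Sp3) = 0.441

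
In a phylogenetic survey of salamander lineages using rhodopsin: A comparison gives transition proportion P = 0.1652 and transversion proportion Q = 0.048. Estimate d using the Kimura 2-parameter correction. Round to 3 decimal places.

Under the Kimura two-parameter model, d = −½ ln(1 − 2P − Q) − ¼ ln(1 − 2Q).
1 − 2P − Q = 0.6216, giving −½ ln(0.6216) = 0.237729.
1 − 2Q = 0.904, giving −¼ ln(0.904) = 0.025231.
d = 0.237729 + 0.025231 = 0.262960.

0.263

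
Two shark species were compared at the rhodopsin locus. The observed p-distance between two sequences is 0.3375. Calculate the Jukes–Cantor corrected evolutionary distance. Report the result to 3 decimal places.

0.448

d = −(3/4) ln(1 − 4p/3) = −0.75 ln(1 − 0.45) = −0.75 ln(0.55)
  = −0.75 × (-0.597837) = 0.448378 substitutions/site.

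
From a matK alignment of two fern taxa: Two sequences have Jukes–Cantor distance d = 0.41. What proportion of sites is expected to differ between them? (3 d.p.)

0.316

p = (3/4)(1 − e^(−4d/3)) = 0.75 × (1 − e^(-0.546667)) = 0.75 × (1 − 0.578876) = 0.315843.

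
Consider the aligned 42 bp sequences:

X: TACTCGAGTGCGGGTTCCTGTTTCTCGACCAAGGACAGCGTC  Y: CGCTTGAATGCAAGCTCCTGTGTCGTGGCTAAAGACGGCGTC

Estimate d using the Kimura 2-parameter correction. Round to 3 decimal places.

0.508

Of 42 sites, 12 differences are transitions and 2 are transversions, so P = 12/42 ≈ 0.285714 and Q = 2/42 ≈ 0.047619.
Under the Kimura two-parameter model, d = −½ ln(1 − 2P − Q) − ¼ ln(1 − 2Q).
1 − 2P − Q = 0.380953, giving −½ ln(0.380953) = 0.482540.
1 − 2Q = 0.904762, giving −¼ ln(0.904762) = 0.025021.
d = 0.482540 + 0.025021 = 0.507561.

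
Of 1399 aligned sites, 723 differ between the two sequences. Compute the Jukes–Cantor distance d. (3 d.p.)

p = 723/1399 ≈ 0.516798.
d = −(3/4) ln(1 − 4p/3) = −0.75 ln(1 − 0.689064) = −0.75 ln(0.310936)
  = −0.75 × (-1.168168) = 0.876126 substitutions/site.

0.876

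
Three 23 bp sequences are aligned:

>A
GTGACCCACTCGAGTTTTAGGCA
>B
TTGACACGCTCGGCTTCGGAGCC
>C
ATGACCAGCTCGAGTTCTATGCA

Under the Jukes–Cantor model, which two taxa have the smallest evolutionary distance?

A and C

A–B: 10/23 differ, p = 0.435, d = 0.650.
A–C: 5/23 differ, p = 0.217, d = 0.257.
B–C: 9/23 differ, p = 0.391, d = 0.553.
The smallest distance is between A and C.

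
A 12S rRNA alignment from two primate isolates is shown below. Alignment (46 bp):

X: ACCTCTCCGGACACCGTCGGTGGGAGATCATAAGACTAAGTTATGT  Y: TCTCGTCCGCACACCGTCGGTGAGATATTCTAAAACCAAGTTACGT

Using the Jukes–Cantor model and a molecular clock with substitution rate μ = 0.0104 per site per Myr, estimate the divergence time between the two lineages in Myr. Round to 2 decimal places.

15.41

The sequences differ at 12 of 46 sites, so p = 12/46 ≈ 0.26087.
d = −(3/4) ln(1 − 4p/3) = −0.75 ln(1 − 0.347827) = −0.75 ln(0.652173)
  = −0.75 × (-0.427445) = 0.320584 substitutions/site.
Under a molecular clock d = 2μt, so t = d/(2μ) = 0.320584 / (2 × 0.0104) = 15.41 Myr.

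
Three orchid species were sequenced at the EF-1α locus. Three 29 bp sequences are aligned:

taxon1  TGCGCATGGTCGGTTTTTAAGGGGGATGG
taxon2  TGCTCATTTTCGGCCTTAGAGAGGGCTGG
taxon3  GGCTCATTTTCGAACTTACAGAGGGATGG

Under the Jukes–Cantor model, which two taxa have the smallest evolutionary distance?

taxon2 and taxon3

taxon1–taxon2: 9/29 differ, p = 0.310, d = 0.401.
taxon1–taxon3: 10/29 differ, p = 0.345, d = 0.462.
taxon2–taxon3: 5/29 differ, p = 0.172, d = 0.196.
The smallest distance is between taxon2 and taxon3.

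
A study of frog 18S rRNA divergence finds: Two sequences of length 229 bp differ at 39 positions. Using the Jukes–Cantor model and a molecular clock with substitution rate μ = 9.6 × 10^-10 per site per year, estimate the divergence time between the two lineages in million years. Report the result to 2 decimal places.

p = 39/229 ≈ 0.170306.
d = −(3/4) ln(1 − 4p/3) = −0.75 ln(1 − 0.227075) = −0.75 ln(0.772925)
  = −0.75 × (-0.257573) = 0.193180 substitutions/site.
Under a molecular clock d = 2μt, so t = d/(2μ) = 0.193180 / (2 × 9.6 × 10^-10) = 100.61 million years.

100.61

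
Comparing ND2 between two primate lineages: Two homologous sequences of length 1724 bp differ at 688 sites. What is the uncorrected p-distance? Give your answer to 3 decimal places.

0.399

p = 688/1724 = 0.399071… ≈ 0.399 (to 3 d.p.).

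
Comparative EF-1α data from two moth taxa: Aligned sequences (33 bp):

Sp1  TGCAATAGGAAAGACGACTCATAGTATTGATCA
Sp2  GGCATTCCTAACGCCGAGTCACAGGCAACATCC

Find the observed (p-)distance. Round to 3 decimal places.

0.455

The sequences differ at 15 of 33 positions.
p = 15/33 = 0.454545… ≈ 0.455 (to 3 d.p.).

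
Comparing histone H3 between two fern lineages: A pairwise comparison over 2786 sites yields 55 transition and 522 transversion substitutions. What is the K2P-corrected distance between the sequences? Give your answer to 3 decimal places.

0.246

P = 55/2786 ≈ 0.019742 and Q = 522/2786 ≈ 0.187365.
Under the Kimura two-parameter model, d = −½ ln(1 − 2P − Q) − ¼ ln(1 − 2Q).
1 − 2P − Q = 0.773151, giving −½ ln(0.773151) = 0.128640.
1 − 2Q = 0.62527, giving −¼ ln(0.62527) = 0.117393.
d = 0.128640 + 0.117393 = 0.246033.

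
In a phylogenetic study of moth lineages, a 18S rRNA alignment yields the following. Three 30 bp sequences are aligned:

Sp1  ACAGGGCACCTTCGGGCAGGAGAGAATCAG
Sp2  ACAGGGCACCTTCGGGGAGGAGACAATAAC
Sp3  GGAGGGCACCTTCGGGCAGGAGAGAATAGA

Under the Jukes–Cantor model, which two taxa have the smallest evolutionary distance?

Sp1–Sp2: 4/30 differ, p = 0.133, d = 0.147.
Sp1–Sp3: 5/30 differ, p = 0.167, d = 0.188.
Sp2–Sp3: 6/30 differ, p = 0.200, d = 0.233.
The smallest distance is between Sp1 and Sp2.

Sp1 and Sp2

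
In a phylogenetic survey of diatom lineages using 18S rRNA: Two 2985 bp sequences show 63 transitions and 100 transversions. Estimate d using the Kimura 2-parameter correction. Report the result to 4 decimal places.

0.0567

P = 63/2985 ≈ 0.021106 and Q = 100/2985 ≈ 0.033501.
Under the Kimura two-parameter model, d = −½ ln(1 − 2P − Q) − ¼ ln(1 − 2Q).
1 − 2P − Q = 0.924287, giving −½ ln(0.924287) = 0.039366.
1 − 2Q = 0.932998, giving −¼ ln(0.932998) = 0.017338.
d = 0.039366 + 0.017338 = 0.056704.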